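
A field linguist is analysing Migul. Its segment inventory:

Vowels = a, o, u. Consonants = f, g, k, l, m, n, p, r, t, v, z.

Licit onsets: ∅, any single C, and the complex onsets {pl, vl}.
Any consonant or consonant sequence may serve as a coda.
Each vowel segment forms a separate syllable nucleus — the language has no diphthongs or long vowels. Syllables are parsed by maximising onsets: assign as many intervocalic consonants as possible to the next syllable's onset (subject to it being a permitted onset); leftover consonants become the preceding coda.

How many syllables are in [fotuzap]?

The vowels are o, u, a — 3 nuclei, so 3 syllables.

3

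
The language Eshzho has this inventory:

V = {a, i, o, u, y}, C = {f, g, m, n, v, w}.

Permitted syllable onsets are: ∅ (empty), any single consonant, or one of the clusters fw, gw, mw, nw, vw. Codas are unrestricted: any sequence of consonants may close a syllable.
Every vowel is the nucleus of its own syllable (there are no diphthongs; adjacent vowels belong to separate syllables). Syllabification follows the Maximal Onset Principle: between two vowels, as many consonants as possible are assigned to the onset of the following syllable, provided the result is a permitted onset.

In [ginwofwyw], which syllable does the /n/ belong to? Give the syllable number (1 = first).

2

Vowels present: i, o, y; each is a nucleus, giving 3 syllables.
V1 /i/ – V2 /o/: /nw/ — entire cluster is a permitted onset → onset /nw/, coda ∅.
V2 /o/ – V3 /y/: /fw/ — entire cluster is a permitted onset → onset /fw/, coda ∅.
Syllabification: gi.nwo.fwyw.
The /n/ is in the onset of syllable 2 (/nwo/).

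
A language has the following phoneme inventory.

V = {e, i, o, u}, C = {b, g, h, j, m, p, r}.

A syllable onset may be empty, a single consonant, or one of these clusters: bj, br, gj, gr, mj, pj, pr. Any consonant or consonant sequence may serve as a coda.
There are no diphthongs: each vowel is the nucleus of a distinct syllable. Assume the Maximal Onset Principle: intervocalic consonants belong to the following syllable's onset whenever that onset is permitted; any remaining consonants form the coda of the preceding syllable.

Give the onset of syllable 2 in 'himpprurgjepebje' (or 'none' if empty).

The vowels are i, u, e, e, e — 5 nuclei, so 5 syllables.
σ1/σ2 boundary: /mppr/ splits as /mp/ + /pr/ (/pr/ is the longest suffix that is a licit onset).
σ2/σ3 boundary: /rgj/; trying suffixes from longest down, /gj/ is the first permitted one, so coda /r/ | onset /gj/.
σ3/σ4 boundary: /p/ → onset of the next syllable (single consonants are always licit onsets).
σ4/σ5 boundary: /bj/ is a licit onset in full, so it all attaches to the next syllable.
So the parse is himp.prur.gje.pe.bje.
Syllable 2 is /prur/: onset /pr/, nucleus /u/, coda /r/.

pr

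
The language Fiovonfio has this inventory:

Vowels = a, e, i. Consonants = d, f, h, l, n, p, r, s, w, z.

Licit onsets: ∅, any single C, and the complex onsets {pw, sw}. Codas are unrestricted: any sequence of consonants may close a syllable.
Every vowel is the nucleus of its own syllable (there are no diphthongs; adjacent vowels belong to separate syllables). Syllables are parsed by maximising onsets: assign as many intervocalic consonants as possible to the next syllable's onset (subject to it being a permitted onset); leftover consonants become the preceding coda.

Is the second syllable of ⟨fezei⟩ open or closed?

open

Vowels present: e, e, i; each is a nucleus, giving 3 syllables.
Between /e/ (V1) and /e/ (V2): just /z/ — single C goes to the following onset.
Between /e/ (V2) and /i/ (V3): nothing intervenes; syllable break is V.V.
Putting it together: fe.ze.i.
Syllable 2 is /ze/; it ends in its nucleus with no coda, so it is open.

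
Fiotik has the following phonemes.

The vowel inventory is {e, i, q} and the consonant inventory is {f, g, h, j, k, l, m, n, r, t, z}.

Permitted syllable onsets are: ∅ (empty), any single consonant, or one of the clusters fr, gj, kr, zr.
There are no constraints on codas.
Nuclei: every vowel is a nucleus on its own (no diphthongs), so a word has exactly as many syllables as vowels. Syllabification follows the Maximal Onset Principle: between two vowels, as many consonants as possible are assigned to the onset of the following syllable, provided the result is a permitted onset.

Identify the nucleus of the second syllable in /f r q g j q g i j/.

The vowels are q, q, i — 3 nuclei, so 3 syllables.
The second nucleus (vowel 2 from the left) is /q/.

q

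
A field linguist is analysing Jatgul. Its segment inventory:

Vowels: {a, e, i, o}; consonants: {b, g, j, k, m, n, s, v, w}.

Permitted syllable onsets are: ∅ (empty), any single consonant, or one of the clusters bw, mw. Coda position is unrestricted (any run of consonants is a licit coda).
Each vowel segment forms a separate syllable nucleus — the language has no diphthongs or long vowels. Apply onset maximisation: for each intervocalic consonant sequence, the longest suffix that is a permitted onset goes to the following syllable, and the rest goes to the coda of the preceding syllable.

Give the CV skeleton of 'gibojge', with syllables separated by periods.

CV.CVC.CV

The vowels are i, o, e — 3 nuclei, so 3 syllables.
Between /i/ (V1) and /o/ (V2): /b/ → onset of the next syllable (single consonants are always licit onsets).
Between /o/ (V2) and /e/ (V3): /jg/ — longest licit onset from the right is /g/, leaving /j/ as coda.
Syllabification: gi.boj.ge.
Mapping each syllable to C/V: /gi/ → CV, /boj/ → CVC, /ge/ → CV.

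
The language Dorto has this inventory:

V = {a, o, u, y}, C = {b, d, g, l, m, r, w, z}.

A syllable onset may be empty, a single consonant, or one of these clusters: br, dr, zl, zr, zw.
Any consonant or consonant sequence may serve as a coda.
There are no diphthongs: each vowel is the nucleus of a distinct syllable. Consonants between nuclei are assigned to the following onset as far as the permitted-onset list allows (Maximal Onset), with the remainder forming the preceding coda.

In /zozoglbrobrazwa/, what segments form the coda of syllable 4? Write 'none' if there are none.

none

Vowels present: o, o, o, a, a; each is a nucleus, giving 5 syllables.
Between /o/ (V1) and /o/ (V2): /z/ → onset of the next syllable (single consonants are always licit onsets).
Between /o/ (V2) and /o/ (V3): /glbr/ — longest licit onset from the right is /br/, leaving /gl/ as coda.
Between /o/ (V3) and /a/ (V4): /br/ is a licit onset in full, so it all attaches to the next syllable.
Between /a/ (V4) and /a/ (V5): cluster /zw/ — /zw/ is itself a permitted onset, so the whole cluster goes right; preceding coda = ∅.
Result: zo.zogl.bro.bra.zwa.
Syllable 4 is /bra/: onset /br/, nucleus /a/, coda ∅.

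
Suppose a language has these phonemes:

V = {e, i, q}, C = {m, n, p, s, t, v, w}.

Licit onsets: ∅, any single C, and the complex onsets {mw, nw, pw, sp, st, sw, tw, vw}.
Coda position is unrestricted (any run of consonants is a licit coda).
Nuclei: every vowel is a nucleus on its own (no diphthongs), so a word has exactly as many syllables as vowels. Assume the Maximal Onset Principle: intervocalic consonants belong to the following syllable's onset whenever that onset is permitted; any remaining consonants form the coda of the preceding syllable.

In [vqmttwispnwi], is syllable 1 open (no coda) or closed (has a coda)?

Vowels present: q, i, i; each is a nucleus, giving 3 syllables.
Between /q/ (V1) and /i/ (V2): cluster /mttw/ — the longest permitted-onset suffix is /tw/; onset = /tw/, preceding coda = /mt/.
Between /i/ (V2) and /i/ (V3): /spnw/ — longest licit onset from the right is /nw/, leaving /sp/ as coda.
Result: vqmt.twisp.nwi.
Syllable 1 is /vqmt/ with coda /mt/, so it is closed.

closed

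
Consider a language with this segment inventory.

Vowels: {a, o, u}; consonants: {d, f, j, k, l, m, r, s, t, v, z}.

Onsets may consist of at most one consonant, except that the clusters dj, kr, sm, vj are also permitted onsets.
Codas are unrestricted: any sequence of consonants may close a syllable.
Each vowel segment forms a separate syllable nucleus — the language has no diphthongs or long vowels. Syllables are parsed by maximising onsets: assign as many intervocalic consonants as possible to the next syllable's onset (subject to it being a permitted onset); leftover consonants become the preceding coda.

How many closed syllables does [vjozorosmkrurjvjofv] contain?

3

Vowels present: o, o, o, u, o; each is a nucleus, giving 5 syllables.
V1 /o/ – V2 /o/: /z/ → onset of the next syllable (single consonants are always licit onsets).
V2 /o/ – V3 /o/: /r/ is a single consonant, so it becomes the next onset.
V3 /o/ – V4 /u/: /smkr/ splits as /sm/ + /kr/ (/kr/ is the longest suffix that is a licit onset).
V4 /u/ – V5 /o/: cluster /rjvj/ — the longest permitted-onset suffix is /vj/; onset = /vj/, preceding coda = /rj/.
Result: vjo.zo.rosm.krurj.vjofv.
Classifying each syllable: /vjo/ (open), /zo/ (open), /rosm/ (closed), /krurj/ (closed), /vjofv/ (closed).
Closed syllables: 3.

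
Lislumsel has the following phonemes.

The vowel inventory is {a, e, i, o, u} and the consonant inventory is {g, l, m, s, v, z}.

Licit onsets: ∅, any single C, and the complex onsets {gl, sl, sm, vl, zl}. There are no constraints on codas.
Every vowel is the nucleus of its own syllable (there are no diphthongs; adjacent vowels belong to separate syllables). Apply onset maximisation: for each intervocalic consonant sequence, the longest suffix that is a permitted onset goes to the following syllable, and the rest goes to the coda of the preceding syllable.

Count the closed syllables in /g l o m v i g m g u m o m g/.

3

The vowels are o, i, u, o — 4 nuclei, so 4 syllables.
σ1/σ2 boundary: /mv/ — longest licit onset from the right is /v/, leaving /m/ as coda.
σ2/σ3 boundary: /gmg/ — longest licit onset from the right is /g/, leaving /gm/ as coda.
σ3/σ4 boundary: just /m/ — single C goes to the following onset.
Putting it together: glom.vigm.gu.momg.
Classifying each syllable: /glom/ (closed), /vigm/ (closed), /gu/ (open), /momg/ (closed).
Closed syllables: 3.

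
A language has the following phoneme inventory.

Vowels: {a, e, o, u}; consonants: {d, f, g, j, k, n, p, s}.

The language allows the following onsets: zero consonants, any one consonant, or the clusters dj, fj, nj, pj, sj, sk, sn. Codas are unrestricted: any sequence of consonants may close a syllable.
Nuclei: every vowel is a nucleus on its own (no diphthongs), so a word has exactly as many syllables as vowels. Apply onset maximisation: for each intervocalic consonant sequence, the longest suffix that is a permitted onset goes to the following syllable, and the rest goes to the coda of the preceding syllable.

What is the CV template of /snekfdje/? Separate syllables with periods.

CCVCC.CCV

Vowels present: e, e; each is a nucleus, giving 2 syllables.
Between /e/ (V1) and /e/ (V2): /kfdj/ — longest licit onset from the right is /dj/, leaving /kf/ as coda.
Putting it together: snekf.dje.
Mapping each syllable to C/V: /snekf/ → CCVCC, /dje/ → CCV.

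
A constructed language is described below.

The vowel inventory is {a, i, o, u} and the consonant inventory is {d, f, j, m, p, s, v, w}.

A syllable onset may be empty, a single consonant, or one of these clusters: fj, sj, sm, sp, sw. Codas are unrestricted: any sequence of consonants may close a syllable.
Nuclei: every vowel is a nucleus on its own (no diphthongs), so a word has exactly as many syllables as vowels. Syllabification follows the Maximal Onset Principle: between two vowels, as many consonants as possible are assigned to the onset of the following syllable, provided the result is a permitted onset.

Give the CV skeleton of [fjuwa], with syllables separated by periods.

Nuclei (vowels): u, a → 2 syllables.
σ1/σ2 boundary: /w/ is a single consonant, so it becomes the next onset.
Result: fju.wa.
Mapping each syllable to C/V: /fju/ → CCV, /wa/ → CV.

CCV.CV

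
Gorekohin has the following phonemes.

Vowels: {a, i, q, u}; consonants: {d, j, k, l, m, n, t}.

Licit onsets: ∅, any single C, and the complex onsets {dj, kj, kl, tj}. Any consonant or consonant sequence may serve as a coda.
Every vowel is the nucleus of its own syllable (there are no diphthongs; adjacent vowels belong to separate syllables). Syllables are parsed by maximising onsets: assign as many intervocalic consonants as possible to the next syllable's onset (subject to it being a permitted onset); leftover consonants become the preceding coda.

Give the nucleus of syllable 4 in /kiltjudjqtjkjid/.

i

The vowels are i, u, q, i — 4 nuclei, so 4 syllables.
The fourth nucleus (vowel 4 from the left) is /i/.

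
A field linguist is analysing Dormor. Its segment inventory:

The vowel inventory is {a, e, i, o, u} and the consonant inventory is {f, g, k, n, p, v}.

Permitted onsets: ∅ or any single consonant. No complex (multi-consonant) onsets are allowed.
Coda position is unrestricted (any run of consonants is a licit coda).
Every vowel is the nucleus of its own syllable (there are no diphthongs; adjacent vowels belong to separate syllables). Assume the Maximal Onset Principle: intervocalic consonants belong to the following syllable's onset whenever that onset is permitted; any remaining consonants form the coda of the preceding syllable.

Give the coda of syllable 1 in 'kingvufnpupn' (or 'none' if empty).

Vowels present: i, u, u; each is a nucleus, giving 3 syllables.
/i…u/ gap (V1→V2): cluster /ngv/ — the longest permitted-onset suffix is /v/; onset = /v/, preceding coda = /ng/.
/u…u/ gap (V2→V3): cluster /fnp/ — the longest permitted-onset suffix is /p/; onset = /p/, preceding coda = /fn/.
Result: king.vufn.pupn.
Syllable 1 is /king/: onset /k/, nucleus /i/, coda /ng/.

ng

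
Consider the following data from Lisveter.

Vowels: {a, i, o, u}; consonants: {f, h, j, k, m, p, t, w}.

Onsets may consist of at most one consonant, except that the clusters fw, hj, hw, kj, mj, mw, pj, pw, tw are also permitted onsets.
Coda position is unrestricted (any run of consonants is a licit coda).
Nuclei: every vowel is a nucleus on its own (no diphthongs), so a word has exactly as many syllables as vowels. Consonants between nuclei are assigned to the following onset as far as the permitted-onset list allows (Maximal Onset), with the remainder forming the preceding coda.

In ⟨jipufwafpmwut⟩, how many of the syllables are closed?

The vowels are i, u, a, u — 4 nuclei, so 4 syllables.
σ1/σ2 boundary: just /p/ — single C goes to the following onset.
σ2/σ3 boundary: /fw/ — entire cluster is a permitted onset → onset /fw/, coda ∅.
σ3/σ4 boundary: /fpmw/; trying suffixes from longest down, /mw/ is the first permitted one, so coda /fp/ | onset /mw/.
So the parse is ji.pu.fwafp.mwut.
Classifying each syllable: /ji/ (open), /pu/ (open), /fwafp/ (closed), /mwut/ (closed).
Closed syllables: 2.

2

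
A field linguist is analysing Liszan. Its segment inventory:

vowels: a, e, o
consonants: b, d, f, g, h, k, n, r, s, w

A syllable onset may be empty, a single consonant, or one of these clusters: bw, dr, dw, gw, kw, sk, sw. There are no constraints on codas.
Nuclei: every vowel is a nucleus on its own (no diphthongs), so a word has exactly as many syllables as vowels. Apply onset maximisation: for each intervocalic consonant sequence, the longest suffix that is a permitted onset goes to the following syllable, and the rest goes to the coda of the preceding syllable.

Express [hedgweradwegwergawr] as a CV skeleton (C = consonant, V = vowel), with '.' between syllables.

CVC.CCV.CV.CCV.CCVC.CVCC

Nuclei (vowels): e, e, a, e, e, a → 6 syllables.
σ1/σ2 boundary: /dgw/ splits as /d/ + /gw/ (/gw/ is the longest suffix that is a licit onset).
σ2/σ3 boundary: /r/ → onset of the next syllable (single consonants are always licit onsets).
σ3/σ4 boundary: cluster /dw/ — /dw/ is itself a permitted onset, so the whole cluster goes right; preceding coda = ∅.
σ4/σ5 boundary: /gw/ is a licit onset in full, so it all attaches to the next syllable.
σ5/σ6 boundary: /rg/ — longest licit onset from the right is /g/, leaving /r/ as coda.
Syllabification: hed.gwe.ra.dwe.gwer.gawr.
Mapping each syllable to C/V: /hed/ → CVC, /gwe/ → CCV, /ra/ → CV, /dwe/ → CCV, /gwer/ → CCVC, /gawr/ → CVCC.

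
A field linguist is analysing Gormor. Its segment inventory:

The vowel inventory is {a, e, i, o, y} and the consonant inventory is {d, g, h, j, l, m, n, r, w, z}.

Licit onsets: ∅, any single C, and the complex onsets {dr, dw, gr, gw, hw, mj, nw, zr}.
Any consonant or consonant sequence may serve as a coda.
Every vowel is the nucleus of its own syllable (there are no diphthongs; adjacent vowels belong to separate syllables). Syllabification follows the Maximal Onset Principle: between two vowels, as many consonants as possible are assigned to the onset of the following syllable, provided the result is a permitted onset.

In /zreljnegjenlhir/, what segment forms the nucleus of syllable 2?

Vowels present: e, e, e, i; each is a nucleus, giving 4 syllables.
The second nucleus (vowel 2 from the left) is /e/.

e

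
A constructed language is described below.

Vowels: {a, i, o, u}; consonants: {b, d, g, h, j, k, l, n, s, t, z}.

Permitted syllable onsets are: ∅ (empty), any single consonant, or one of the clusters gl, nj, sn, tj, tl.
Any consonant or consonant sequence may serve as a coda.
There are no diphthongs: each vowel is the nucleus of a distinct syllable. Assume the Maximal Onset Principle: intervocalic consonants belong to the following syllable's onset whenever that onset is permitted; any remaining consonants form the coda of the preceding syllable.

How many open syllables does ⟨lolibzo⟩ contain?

2

Vowels present: o, i, o; each is a nucleus, giving 3 syllables.
V1 /o/ – V2 /i/: /l/ → onset of the next syllable (single consonants are always licit onsets).
V2 /i/ – V3 /o/: cluster /bz/ — the longest permitted-onset suffix is /z/; onset = /z/, preceding coda = /b/.
Result: lo.lib.zo.
Classifying each syllable: /lo/ (open), /lib/ (closed), /zo/ (open).
Open syllables: 2.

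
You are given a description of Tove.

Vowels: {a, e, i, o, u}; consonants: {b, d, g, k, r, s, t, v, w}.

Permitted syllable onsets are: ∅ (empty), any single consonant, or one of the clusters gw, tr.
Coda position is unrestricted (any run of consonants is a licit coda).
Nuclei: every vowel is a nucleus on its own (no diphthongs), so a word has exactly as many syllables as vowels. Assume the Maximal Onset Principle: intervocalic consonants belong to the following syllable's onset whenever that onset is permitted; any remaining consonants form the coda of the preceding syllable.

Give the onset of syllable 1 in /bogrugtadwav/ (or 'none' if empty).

Vowels present: o, u, a, a; each is a nucleus, giving 4 syllables.
/o…u/ gap (V1→V2): cluster /gr/ — the longest permitted-onset suffix is /r/; onset = /r/, preceding coda = /g/.
/u…a/ gap (V2→V3): cluster /gt/ — the longest permitted-onset suffix is /t/; onset = /t/, preceding coda = /g/.
/a…a/ gap (V3→V4): /dw/ — longest licit onset from the right is /w/, leaving /d/ as coda.
So the parse is bog.rug.tad.wav.
Syllable 1 is /bog/: onset /b/, nucleus /o/, coda /g/.

b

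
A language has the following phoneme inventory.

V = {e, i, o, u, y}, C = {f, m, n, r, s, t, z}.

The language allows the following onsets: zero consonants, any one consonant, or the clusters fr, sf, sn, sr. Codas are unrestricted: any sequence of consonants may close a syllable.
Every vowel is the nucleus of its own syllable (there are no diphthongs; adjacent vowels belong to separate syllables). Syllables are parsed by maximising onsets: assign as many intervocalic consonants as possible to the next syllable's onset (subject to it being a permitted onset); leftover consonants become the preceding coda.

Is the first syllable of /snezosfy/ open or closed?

open

Nuclei (vowels): e, o, y → 3 syllables.
V1 /e/ – V2 /o/: /z/ → onset of the next syllable (single consonants are always licit onsets).
V2 /o/ – V3 /y/: /sf/ is a licit onset in full, so it all attaches to the next syllable.
Syllabification: sne.zo.sfy.
Syllable 1 is /sne/; it ends in its nucleus with no coda, so it is open.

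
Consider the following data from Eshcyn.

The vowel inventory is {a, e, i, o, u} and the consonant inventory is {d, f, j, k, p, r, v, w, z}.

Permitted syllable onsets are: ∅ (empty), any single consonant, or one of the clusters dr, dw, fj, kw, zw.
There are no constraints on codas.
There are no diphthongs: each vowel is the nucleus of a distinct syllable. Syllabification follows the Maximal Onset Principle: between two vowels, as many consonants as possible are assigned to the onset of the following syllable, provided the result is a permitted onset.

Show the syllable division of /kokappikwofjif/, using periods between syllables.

ko.kap.pi.kwo.fjif

Vowels present: o, a, i, o, i; each is a nucleus, giving 5 syllables.
σ1/σ2 boundary: /k/ → onset of the next syllable (single consonants are always licit onsets).
σ2/σ3 boundary: /pp/ splits as /p/ + /p/ (/p/ is the longest suffix that is a licit onset).
σ3/σ4 boundary: /kw/ — entire cluster is a permitted onset → onset /kw/, coda ∅.
σ4/σ5 boundary: /fj/ — entire cluster is a permitted onset → onset /fj/, coda ∅.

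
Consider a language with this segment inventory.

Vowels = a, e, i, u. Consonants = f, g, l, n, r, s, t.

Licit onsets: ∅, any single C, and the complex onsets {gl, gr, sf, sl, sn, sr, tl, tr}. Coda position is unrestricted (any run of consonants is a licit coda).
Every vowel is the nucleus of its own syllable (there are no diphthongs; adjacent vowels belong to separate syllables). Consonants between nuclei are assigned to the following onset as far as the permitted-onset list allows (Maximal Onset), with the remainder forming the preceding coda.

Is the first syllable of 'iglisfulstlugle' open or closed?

open

The vowels are i, i, u, u, e — 5 nuclei, so 5 syllables.
Between /i/ (V1) and /i/ (V2): /gl/ is a licit onset in full, so it all attaches to the next syllable.
Between /i/ (V2) and /u/ (V3): /sf/ — entire cluster is a permitted onset → onset /sf/, coda ∅.
Between /u/ (V3) and /u/ (V4): cluster /lstl/ — the longest permitted-onset suffix is /tl/; onset = /tl/, preceding coda = /ls/.
Between /u/ (V4) and /e/ (V5): /gl/ — entire cluster is a permitted onset → onset /gl/, coda ∅.
So the parse is i.gli.sfuls.tlu.gle.
Syllable 1 is /i/; it ends in its nucleus with no coda, so it is open.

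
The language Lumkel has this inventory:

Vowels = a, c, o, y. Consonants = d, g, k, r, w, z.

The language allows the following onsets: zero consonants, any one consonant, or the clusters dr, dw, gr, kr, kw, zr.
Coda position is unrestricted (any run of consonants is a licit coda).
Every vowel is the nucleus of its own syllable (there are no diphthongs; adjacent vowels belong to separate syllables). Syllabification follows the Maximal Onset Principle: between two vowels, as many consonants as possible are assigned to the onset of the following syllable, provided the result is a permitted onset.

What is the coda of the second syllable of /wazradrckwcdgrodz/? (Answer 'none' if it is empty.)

none

Nuclei (vowels): a, a, c, c, o → 5 syllables.
σ1/σ2 boundary: cluster /zr/ — /zr/ is itself a permitted onset, so the whole cluster goes right; preceding coda = ∅.
σ2/σ3 boundary: /dr/ — entire cluster is a permitted onset → onset /dr/, coda ∅.
σ3/σ4 boundary: cluster /kw/ — /kw/ is itself a permitted onset, so the whole cluster goes right; preceding coda = ∅.
σ4/σ5 boundary: /dgr/ — longest licit onset from the right is /gr/, leaving /d/ as coda.
Putting it together: wa.zra.drc.kwcd.grodz.
Syllable 2 is /zra/: onset /zr/, nucleus /a/, coda ∅.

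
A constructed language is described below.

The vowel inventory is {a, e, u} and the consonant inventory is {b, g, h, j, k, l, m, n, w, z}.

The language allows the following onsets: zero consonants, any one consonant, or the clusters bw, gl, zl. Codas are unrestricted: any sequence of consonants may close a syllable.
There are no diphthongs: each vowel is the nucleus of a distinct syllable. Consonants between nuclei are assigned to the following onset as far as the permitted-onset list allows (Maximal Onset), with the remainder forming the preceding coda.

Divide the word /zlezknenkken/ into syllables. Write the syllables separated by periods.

Vowels present: e, e, e; each is a nucleus, giving 3 syllables.
σ1/σ2 boundary: cluster /zkn/ — the longest permitted-onset suffix is /n/; onset = /n/, preceding coda = /zk/.
σ2/σ3 boundary: cluster /nkk/ — the longest permitted-onset suffix is /k/; onset = /k/, preceding coda = /nk/.

zlezk.nenk.ken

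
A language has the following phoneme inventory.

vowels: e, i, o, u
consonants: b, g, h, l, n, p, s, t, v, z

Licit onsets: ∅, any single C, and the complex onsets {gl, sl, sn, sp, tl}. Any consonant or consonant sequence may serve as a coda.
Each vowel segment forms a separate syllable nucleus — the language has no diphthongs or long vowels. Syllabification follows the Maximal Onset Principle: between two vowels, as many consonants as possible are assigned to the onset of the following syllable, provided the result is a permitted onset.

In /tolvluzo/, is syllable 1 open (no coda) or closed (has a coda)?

closed

Nuclei (vowels): o, u, o → 3 syllables.
V1 /o/ – V2 /u/: /lvl/ — longest licit onset from the right is /l/, leaving /lv/ as coda.
V2 /u/ – V3 /o/: /z/ → onset of the next syllable (single consonants are always licit onsets).
Syllabification: tolv.lu.zo.
Syllable 1 is /tolv/ with coda /lv/, so it is closed.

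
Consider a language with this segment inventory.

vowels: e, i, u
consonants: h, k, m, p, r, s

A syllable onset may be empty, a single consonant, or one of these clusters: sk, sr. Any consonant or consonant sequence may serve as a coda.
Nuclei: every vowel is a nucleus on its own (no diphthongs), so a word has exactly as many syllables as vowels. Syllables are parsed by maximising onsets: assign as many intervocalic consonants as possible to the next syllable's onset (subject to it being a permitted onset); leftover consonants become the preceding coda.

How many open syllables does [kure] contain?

Nuclei (vowels): u, e → 2 syllables.
V1 /u/ – V2 /e/: /r/ → onset of the next syllable (single consonants are always licit onsets).
Putting it together: ku.re.
Classifying each syllable: /ku/ (open), /re/ (open).
Open syllables: 2.

2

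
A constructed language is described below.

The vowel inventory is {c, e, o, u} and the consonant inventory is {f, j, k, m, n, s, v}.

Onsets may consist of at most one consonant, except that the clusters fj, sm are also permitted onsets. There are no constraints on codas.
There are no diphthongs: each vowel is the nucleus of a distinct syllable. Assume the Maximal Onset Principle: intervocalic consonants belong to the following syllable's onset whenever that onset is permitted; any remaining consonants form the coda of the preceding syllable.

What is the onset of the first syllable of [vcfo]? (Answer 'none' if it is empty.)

v

Nuclei (vowels): c, o → 2 syllables.
V1 /c/ – V2 /o/: /f/ is a single consonant, so it becomes the next onset.
Result: vc.fo.
Syllable 1 is /vc/: onset /v/, nucleus /c/, coda ∅.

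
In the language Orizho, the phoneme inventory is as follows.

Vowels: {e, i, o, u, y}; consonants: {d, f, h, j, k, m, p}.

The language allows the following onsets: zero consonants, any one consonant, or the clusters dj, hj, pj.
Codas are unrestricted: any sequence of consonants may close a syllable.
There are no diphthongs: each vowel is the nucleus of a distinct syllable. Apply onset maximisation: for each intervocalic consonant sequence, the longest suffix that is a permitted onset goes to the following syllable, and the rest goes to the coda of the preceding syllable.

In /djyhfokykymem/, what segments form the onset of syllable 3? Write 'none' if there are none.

k

Vowels present: y, o, y, y, e; each is a nucleus, giving 5 syllables.
V1 /y/ – V2 /o/: /hf/; trying suffixes from longest down, /f/ is the first permitted one, so coda /h/ | onset /f/.
V2 /o/ – V3 /y/: /k/ → onset of the next syllable (single consonants are always licit onsets).
V3 /y/ – V4 /y/: /k/ → onset of the next syllable (single consonants are always licit onsets).
V4 /y/ – V5 /e/: /m/ is a single consonant, so it becomes the next onset.
Result: djyh.fo.ky.ky.mem.
Syllable 3 is /ky/: onset /k/, nucleus /y/, coda ∅.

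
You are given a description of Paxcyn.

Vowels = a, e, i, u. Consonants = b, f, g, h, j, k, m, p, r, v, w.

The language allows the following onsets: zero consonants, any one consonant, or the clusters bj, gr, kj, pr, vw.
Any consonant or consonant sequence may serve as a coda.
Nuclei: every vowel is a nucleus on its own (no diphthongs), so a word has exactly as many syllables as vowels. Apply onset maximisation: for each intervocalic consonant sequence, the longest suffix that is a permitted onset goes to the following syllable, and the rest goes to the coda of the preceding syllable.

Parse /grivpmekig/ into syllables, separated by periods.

Vowels present: i, e, i; each is a nucleus, giving 3 syllables.
σ1/σ2 boundary: /vpm/ splits as /vp/ + /m/ (/m/ is the longest suffix that is a licit onset).
σ2/σ3 boundary: /k/ is a single consonant, so it becomes the next onset.

grivp.me.kig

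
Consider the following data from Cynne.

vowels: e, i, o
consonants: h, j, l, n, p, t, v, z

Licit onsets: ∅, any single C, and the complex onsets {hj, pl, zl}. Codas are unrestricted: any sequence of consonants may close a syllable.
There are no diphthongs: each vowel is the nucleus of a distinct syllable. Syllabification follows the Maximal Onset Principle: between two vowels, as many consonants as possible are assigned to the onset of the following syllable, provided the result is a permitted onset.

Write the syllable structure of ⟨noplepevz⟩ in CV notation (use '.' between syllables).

Nuclei (vowels): o, e, e → 3 syllables.
V1 /o/ – V2 /e/: /pl/ — entire cluster is a permitted onset → onset /pl/, coda ∅.
V2 /e/ – V3 /e/: /p/ is a single consonant, so it becomes the next onset.
Result: no.ple.pevz.
Mapping each syllable to C/V: /no/ → CV, /ple/ → CCV, /pevz/ → CVCC.

CV.CCV.CVCC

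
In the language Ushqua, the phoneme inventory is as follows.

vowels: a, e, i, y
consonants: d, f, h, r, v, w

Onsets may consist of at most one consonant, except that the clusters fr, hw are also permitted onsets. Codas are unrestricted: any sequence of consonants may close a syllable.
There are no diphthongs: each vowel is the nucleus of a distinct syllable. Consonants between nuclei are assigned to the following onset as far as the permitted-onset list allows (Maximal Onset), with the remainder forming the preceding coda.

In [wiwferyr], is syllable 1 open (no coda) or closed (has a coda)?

Nuclei (vowels): i, e, y → 3 syllables.
σ1/σ2 boundary: /wf/ splits as /w/ + /f/ (/f/ is the longest suffix that is a licit onset).
σ2/σ3 boundary: /r/ is a single consonant, so it becomes the next onset.
So the parse is wiw.fe.ryr.
Syllable 1 is /wiw/ with coda /w/, so it is closed.

closed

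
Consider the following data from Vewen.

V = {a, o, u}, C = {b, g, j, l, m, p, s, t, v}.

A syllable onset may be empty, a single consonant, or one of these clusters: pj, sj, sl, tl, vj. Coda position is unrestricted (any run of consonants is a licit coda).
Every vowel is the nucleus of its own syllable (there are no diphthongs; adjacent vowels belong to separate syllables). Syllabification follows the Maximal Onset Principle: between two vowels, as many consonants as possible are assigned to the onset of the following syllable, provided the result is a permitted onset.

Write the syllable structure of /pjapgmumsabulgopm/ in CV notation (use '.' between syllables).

The vowels are a, u, a, u, o — 5 nuclei, so 5 syllables.
Between /a/ (V1) and /u/ (V2): /pgm/; trying suffixes from longest down, /m/ is the first permitted one, so coda /pg/ | onset /m/.
Between /u/ (V2) and /a/ (V3): cluster /ms/ — the longest permitted-onset suffix is /s/; onset = /s/, preceding coda = /m/.
Between /a/ (V3) and /u/ (V4): /b/ → onset of the next syllable (single consonants are always licit onsets).
Between /u/ (V4) and /o/ (V5): /lg/; trying suffixes from longest down, /g/ is the first permitted one, so coda /l/ | onset /g/.
Syllabification: pjapg.mum.sa.bul.gopm.
Mapping each syllable to C/V: /pjapg/ → CCVCC, /mum/ → CVC, /sa/ → CV, /bul/ → CVC, /gopm/ → CVCC.

CCVCC.CVC.CV.CVC.CVCC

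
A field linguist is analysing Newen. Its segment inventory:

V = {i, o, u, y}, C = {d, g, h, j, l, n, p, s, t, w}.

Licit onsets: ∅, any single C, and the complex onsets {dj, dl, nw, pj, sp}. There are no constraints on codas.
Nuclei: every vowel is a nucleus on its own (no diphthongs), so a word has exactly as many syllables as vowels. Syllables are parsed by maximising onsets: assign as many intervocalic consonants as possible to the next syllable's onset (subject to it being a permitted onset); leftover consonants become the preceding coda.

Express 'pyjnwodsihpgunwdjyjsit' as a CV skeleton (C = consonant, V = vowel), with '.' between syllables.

CVC.CCVC.CVCC.CVCC.CCVC.CVC

The vowels are y, o, i, u, y, i — 6 nuclei, so 6 syllables.
σ1/σ2 boundary: /jnw/; trying suffixes from longest down, /nw/ is the first permitted one, so coda /j/ | onset /nw/.
σ2/σ3 boundary: cluster /ds/ — the longest permitted-onset suffix is /s/; onset = /s/, preceding coda = /d/.
σ3/σ4 boundary: /hpg/ splits as /hp/ + /g/ (/g/ is the longest suffix that is a licit onset).
σ4/σ5 boundary: cluster /nwdj/ — the longest permitted-onset suffix is /dj/; onset = /dj/, preceding coda = /nw/.
σ5/σ6 boundary: cluster /js/ — the longest permitted-onset suffix is /s/; onset = /s/, preceding coda = /j/.
Syllabification: pyj.nwod.sihp.gunw.djyj.sit.
Mapping each syllable to C/V: /pyj/ → CVC, /nwod/ → CCVC, /sihp/ → CVCC, /gunw/ → CVCC, /djyj/ → CCVC, /sit/ → CVC.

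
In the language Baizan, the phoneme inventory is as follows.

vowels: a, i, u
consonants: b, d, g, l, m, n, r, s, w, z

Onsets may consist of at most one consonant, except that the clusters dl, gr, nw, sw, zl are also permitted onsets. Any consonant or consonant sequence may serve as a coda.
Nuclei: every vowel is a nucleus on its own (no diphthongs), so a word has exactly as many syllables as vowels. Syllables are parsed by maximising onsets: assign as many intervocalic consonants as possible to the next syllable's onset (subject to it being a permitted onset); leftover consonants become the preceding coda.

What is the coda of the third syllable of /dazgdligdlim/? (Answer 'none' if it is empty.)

m

The vowels are a, i, i — 3 nuclei, so 3 syllables.
σ1/σ2 boundary: /zgdl/; trying suffixes from longest down, /dl/ is the first permitted one, so coda /zg/ | onset /dl/.
σ2/σ3 boundary: cluster /gdl/ — the longest permitted-onset suffix is /dl/; onset = /dl/, preceding coda = /g/.
So the parse is dazg.dlig.dlim.
Syllable 3 is /dlim/: onset /dl/, nucleus /i/, coda /m/.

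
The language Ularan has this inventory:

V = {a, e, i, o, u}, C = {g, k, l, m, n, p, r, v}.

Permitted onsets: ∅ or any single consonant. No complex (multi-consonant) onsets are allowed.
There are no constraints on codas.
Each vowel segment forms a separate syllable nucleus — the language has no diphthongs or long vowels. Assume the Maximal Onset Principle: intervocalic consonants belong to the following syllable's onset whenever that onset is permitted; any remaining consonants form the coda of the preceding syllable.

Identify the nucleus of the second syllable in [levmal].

a

Vowels present: e, a; each is a nucleus, giving 2 syllables.
The second nucleus (vowel 2 from the left) is /a/.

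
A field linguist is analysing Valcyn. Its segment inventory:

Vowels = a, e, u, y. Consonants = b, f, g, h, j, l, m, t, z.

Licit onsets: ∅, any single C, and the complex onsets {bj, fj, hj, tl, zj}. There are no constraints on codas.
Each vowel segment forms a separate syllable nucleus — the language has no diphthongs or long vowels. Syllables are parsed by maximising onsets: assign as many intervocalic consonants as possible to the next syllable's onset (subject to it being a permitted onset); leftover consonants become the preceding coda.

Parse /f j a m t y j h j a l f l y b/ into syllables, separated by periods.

The vowels are a, y, a, y — 4 nuclei, so 4 syllables.
σ1/σ2 boundary: /mt/; trying suffixes from longest down, /t/ is the first permitted one, so coda /m/ | onset /t/.
σ2/σ3 boundary: /jhj/; trying suffixes from longest down, /hj/ is the first permitted one, so coda /j/ | onset /hj/.
σ3/σ4 boundary: /lfl/ — longest licit onset from the right is /l/, leaving /lf/ as coda.

fjam.tyj.hjalf.lyb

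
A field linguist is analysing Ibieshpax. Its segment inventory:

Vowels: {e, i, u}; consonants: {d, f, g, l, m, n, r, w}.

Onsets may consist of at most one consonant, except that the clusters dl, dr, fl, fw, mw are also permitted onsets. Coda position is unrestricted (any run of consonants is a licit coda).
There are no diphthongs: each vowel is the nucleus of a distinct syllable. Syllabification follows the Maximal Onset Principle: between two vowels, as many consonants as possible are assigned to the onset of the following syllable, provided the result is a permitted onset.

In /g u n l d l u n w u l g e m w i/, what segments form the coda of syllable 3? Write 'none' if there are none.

Nuclei (vowels): u, u, u, e, i → 5 syllables.
Between /u/ (V1) and /u/ (V2): /nldl/ splits as /nl/ + /dl/ (/dl/ is the longest suffix that is a licit onset).
Between /u/ (V2) and /u/ (V3): /nw/ — longest licit onset from the right is /w/, leaving /n/ as coda.
Between /u/ (V3) and /e/ (V4): cluster /lg/ — the longest permitted-onset suffix is /g/; onset = /g/, preceding coda = /l/.
Between /e/ (V4) and /i/ (V5): /mw/ is a licit onset in full, so it all attaches to the next syllable.
Syllabification: gunl.dlun.wul.ge.mwi.
Syllable 3 is /wul/: onset /w/, nucleus /u/, coda /l/.

l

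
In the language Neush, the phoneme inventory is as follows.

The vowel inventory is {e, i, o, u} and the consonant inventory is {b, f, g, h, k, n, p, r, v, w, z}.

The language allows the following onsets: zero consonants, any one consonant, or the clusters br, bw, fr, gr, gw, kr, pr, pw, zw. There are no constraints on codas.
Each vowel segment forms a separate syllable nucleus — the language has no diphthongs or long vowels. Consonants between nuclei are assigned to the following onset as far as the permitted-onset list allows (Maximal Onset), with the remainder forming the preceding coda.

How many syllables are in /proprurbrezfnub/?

4

Nuclei (vowels): o, u, e, u → 4 syllables.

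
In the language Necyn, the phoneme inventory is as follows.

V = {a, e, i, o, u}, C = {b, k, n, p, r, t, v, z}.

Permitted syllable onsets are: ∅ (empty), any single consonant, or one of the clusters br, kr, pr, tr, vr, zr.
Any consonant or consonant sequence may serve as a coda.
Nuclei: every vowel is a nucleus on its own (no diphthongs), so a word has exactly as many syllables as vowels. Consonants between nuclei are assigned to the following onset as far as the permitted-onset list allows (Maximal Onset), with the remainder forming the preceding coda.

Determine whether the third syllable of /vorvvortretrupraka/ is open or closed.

open

Nuclei (vowels): o, o, e, u, a, a → 6 syllables.
Between /o/ (V1) and /o/ (V2): /rvv/ — longest licit onset from the right is /v/, leaving /rv/ as coda.
Between /o/ (V2) and /e/ (V3): /rtr/; trying suffixes from longest down, /tr/ is the first permitted one, so coda /r/ | onset /tr/.
Between /e/ (V3) and /u/ (V4): /tr/ is a licit onset in full, so it all attaches to the next syllable.
Between /u/ (V4) and /a/ (V5): /pr/ is a licit onset in full, so it all attaches to the next syllable.
Between /a/ (V5) and /a/ (V6): /k/ → onset of the next syllable (single consonants are always licit onsets).
Syllabification: vorv.vor.tre.tru.pra.ka.
Syllable 3 is /tre/; it ends in its nucleus with no coda, so it is open.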